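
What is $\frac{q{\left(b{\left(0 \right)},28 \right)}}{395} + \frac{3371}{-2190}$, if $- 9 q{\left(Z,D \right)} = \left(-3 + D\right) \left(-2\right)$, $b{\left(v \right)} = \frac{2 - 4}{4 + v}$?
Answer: $- \frac{791627}{519030} \approx -1.5252$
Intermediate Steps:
$b{\left(v \right)} = - \frac{2}{4 + v}$
$q{\left(Z,D \right)} = - \frac{2}{3} + \frac{2 D}{9}$ ($q{\left(Z,D \right)} = - \frac{\left(-3 + D\right) \left(-2\right)}{9} = - \frac{6 - 2 D}{9} = - \frac{2}{3} + \frac{2 D}{9}$)
$\frac{q{\left(b{\left(0 \right)},28 \right)}}{395} + \frac{3371}{-2190} = \frac{- \frac{2}{3} + \frac{2}{9} \cdot 28}{395} + \frac{3371}{-2190} = \left(- \frac{2}{3} + \frac{56}{9}\right) \frac{1}{395} + 3371 \left(- \frac{1}{2190}\right) = \frac{50}{9} \cdot \frac{1}{395} - \frac{3371}{2190} = \frac{10}{711} - \frac{3371}{2190} = - \frac{791627}{519030}$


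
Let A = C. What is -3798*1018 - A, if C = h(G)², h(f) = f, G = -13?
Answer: -3866533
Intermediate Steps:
C = 169 (C = (-13)² = 169)
A = 169
-3798*1018 - A = -3798*1018 - 1*169 = -3866364 - 169 = -3866533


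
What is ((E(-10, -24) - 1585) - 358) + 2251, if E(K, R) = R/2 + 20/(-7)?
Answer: 2052/7 ≈ 293.14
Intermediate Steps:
E(K, R) = -20/7 + R/2 (E(K, R) = R*(½) + 20*(-⅐) = R/2 - 20/7 = -20/7 + R/2)
((E(-10, -24) - 1585) - 358) + 2251 = (((-20/7 + (½)*(-24)) - 1585) - 358) + 2251 = (((-20/7 - 12) - 1585) - 358) + 2251 = ((-104/7 - 1585) - 358) + 2251 = (-11199/7 - 358) + 2251 = -13705/7 + 2251 = 2052/7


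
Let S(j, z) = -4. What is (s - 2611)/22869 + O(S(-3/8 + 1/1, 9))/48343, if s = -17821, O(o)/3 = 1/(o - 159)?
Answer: -161002369295/180205638921 ≈ -0.89344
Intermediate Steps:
O(o) = 3/(-159 + o) (O(o) = 3/(o - 159) = 3/(-159 + o))
(s - 2611)/22869 + O(S(-3/8 + 1/1, 9))/48343 = (-17821 - 2611)/22869 + (3/(-159 - 4))/48343 = -20432*1/22869 + (3/(-163))*(1/48343) = -20432/22869 + (3*(-1/163))*(1/48343) = -20432/22869 - 3/163*1/48343 = -20432/22869 - 3/7879909 = -161002369295/180205638921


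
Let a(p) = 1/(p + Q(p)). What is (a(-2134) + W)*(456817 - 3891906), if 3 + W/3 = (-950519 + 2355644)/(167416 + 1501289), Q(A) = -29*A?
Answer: 398444025190091/17917064 ≈ 2.2238e+7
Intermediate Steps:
a(p) = -1/(28*p) (a(p) = 1/(p - 29*p) = 1/(-28*p) = -1/(28*p))
W = -720198/111247 (W = -9 + 3*((-950519 + 2355644)/(167416 + 1501289)) = -9 + 3*(1405125/1668705) = -9 + 3*(1405125*(1/1668705)) = -9 + 3*(93675/111247) = -9 + 281025/111247 = -720198/111247 ≈ -6.4739)
(a(-2134) + W)*(456817 - 3891906) = (-1/28/(-2134) - 720198/111247)*(456817 - 3891906) = (-1/28*(-1/2134) - 720198/111247)*(-3435089) = (1/59752 - 720198/111247)*(-3435089) = -43033159649/6647230744*(-3435089) = 398444025190091/17917064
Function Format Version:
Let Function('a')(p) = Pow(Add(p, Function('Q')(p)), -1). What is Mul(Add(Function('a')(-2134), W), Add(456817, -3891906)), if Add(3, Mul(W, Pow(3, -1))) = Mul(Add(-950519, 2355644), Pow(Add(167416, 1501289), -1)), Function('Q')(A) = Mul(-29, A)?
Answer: Rational(398444025190091, 17917064) ≈ 2.2238e+7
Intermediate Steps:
Function('a')(p) = Mul(Rational(-1, 28), Pow(p, -1)) (Function('a')(p) = Pow(Add(p, Mul(-29, p)), -1) = Pow(Mul(-28, p), -1) = Mul(Rational(-1, 28), Pow(p, -1)))
W = Rational(-720198, 111247) (W = Add(-9, Mul(3, Mul(Add(-950519, 2355644), Pow(Add(167416, 1501289), -1)))) = Add(-9, Mul(3, Mul(1405125, Pow(1668705, -1)))) = Add(-9, Mul(3, Mul(1405125, Rational(1, 1668705)))) = Add(-9, Mul(3, Rational(93675, 111247))) = Add(-9, Rational(281025, 111247)) = Rational(-720198, 111247) ≈ -6.4739)
Mul(Add(Function('a')(-2134), W), Add(456817, -3891906)) = Mul(Add(Mul(Rational(-1, 28), Pow(-2134, -1)), Rational(-720198, 111247)), Add(456817, -3891906)) = Mul(Add(Mul(Rational(-1, 28), Rational(-1, 2134)), Rational(-720198, 111247)), -3435089) = Mul(Add(Rational(1, 59752), Rational(-720198, 111247)), -3435089) = Mul(Rational(-43033159649, 6647230744), -3435089) = Rational(398444025190091, 17917064)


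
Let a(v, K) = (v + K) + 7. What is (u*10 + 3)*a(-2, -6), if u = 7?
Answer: -73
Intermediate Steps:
a(v, K) = 7 + K + v (a(v, K) = (K + v) + 7 = 7 + K + v)
(u*10 + 3)*a(-2, -6) = (7*10 + 3)*(7 - 6 - 2) = (70 + 3)*(-1) = 73*(-1) = -73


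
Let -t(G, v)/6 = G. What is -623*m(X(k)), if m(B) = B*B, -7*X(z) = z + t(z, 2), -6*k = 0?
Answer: 0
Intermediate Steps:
t(G, v) = -6*G
k = 0 (k = -⅙*0 = 0)
X(z) = 5*z/7 (X(z) = -(z - 6*z)/7 = -(-5)*z/7 = 5*z/7)
m(B) = B²
-623*m(X(k)) = -623*((5/7)*0)² = -623*0² = -623*0 = 0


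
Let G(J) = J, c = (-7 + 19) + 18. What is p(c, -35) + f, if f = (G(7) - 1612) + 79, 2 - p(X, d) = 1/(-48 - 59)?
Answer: -163067/107 ≈ -1524.0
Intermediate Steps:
c = 30 (c = 12 + 18 = 30)
p(X, d) = 215/107 (p(X, d) = 2 - 1/(-48 - 59) = 2 - 1/(-107) = 2 - 1*(-1/107) = 2 + 1/107 = 215/107)
f = -1526 (f = (7 - 1612) + 79 = -1605 + 79 = -1526)
p(c, -35) + f = 215/107 - 1526 = -163067/107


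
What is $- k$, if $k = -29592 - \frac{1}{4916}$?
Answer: $\frac{145474273}{4916} \approx 29592.0$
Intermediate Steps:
$k = - \frac{145474273}{4916}$ ($k = -29592 - \frac{1}{4916} = - \frac{145474273}{4916} \approx -29592.0$)
$- k = \left(-1\right) \left(- \frac{145474273}{4916}\right) = \frac{145474273}{4916}$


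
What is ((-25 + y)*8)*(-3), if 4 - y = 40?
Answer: 1464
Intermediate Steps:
y = -36 (y = 4 - 1*40 = 4 - 40 = -36)
((-25 + y)*8)*(-3) = ((-25 - 36)*8)*(-3) = -61*8*(-3) = -488*(-3) = 1464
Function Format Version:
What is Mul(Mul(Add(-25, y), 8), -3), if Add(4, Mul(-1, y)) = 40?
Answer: 1464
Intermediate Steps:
y = -36 (y = Add(4, Mul(-1, 40)) = Add(4, -40) = -36)
Mul(Mul(Add(-25, y), 8), -3) = Mul(Mul(Add(-25, -36), 8), -3) = Mul(Mul(-61, 8), -3) = Mul(-488, -3) = 1464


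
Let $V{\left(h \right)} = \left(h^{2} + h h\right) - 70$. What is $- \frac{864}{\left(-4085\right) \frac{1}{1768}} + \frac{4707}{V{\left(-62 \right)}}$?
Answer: $\frac{11656119231}{31119530} \approx 374.56$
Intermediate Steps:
$V{\left(h \right)} = -70 + 2 h^{2}$ ($V{\left(h \right)} = \left(h^{2} + h^{2}\right) - 70 = 2 h^{2} - 70 = -70 + 2 h^{2}$)
$- \frac{864}{\left(-4085\right) \frac{1}{1768}} + \frac{4707}{V{\left(-62 \right)}} = - \frac{864}{\left(-4085\right) \frac{1}{1768}} + \frac{4707}{-70 + 2 \left(-62\right)^{2}} = - \frac{864}{\left(-4085\right) \frac{1}{1768}} + \frac{4707}{-70 + 2 \cdot 3844} = - \frac{864}{- \frac{4085}{1768}} + \frac{4707}{-70 + 7688} = \left(-864\right) \left(- \frac{1768}{4085}\right) + \frac{4707}{7618} = \frac{1527552}{4085} + 4707 \cdot \frac{1}{7618} = \frac{1527552}{4085} + \frac{4707}{7618} = \frac{11656119231}{31119530}$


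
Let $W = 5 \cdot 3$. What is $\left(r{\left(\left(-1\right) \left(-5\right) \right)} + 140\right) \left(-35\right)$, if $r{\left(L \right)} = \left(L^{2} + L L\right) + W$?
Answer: $-7175$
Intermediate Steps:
$W = 15$
$r{\left(L \right)} = 15 + 2 L^{2}$ ($r{\left(L \right)} = \left(L^{2} + L L\right) + 15 = \left(L^{2} + L^{2}\right) + 15 = 2 L^{2} + 15 = 15 + 2 L^{2}$)
$\left(r{\left(\left(-1\right) \left(-5\right) \right)} + 140\right) \left(-35\right) = \left(\left(15 + 2 \left(\left(-1\right) \left(-5\right)\right)^{2}\right) + 140\right) \left(-35\right) = \left(\left(15 + 2 \cdot 5^{2}\right) + 140\right) \left(-35\right) = \left(\left(15 + 2 \cdot 25\right) + 140\right) \left(-35\right) = \left(\left(15 + 50\right) + 140\right) \left(-35\right) = \left(65 + 140\right) \left(-35\right) = 205 \left(-35\right) = -7175$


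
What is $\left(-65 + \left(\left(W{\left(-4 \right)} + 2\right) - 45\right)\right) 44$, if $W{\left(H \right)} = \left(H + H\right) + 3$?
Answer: $-4972$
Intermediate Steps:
$W{\left(H \right)} = 3 + 2 H$ ($W{\left(H \right)} = 2 H + 3 = 3 + 2 H$)
$\left(-65 + \left(\left(W{\left(-4 \right)} + 2\right) - 45\right)\right) 44 = \left(-65 + \left(\left(\left(3 + 2 \left(-4\right)\right) + 2\right) - 45\right)\right) 44 = \left(-65 + \left(\left(\left(3 - 8\right) + 2\right) - 45\right)\right) 44 = \left(-65 + \left(\left(-5 + 2\right) - 45\right)\right) 44 = \left(-65 - 48\right) 44 = \left(-113\right) 44 = -4972$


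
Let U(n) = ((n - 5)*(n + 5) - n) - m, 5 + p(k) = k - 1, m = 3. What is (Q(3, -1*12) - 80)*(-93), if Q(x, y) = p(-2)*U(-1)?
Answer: -11904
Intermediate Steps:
p(k) = -6 + k (p(k) = -5 + (k - 1) = -5 + (-1 + k) = -6 + k)
U(n) = -3 - n + (-5 + n)*(5 + n) (U(n) = ((n - 5)*(n + 5) - n) - 1*3 = ((-5 + n)*(5 + n) - n) - 3 = (-n + (-5 + n)*(5 + n)) - 3 = -3 - n + (-5 + n)*(5 + n))
Q(x, y) = 208 (Q(x, y) = (-6 - 2)*(-28 + (-1)² - 1*(-1)) = -8*(-28 + 1 + 1) = -8*(-26) = 208)
(Q(3, -1*12) - 80)*(-93) = (208 - 80)*(-93) = 128*(-93) = -11904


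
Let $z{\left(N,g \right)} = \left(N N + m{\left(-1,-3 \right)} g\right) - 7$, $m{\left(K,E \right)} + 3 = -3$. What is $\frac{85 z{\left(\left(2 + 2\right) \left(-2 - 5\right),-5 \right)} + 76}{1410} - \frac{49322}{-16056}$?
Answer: $\frac{97677133}{1886580} \approx 51.775$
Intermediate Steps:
$m{\left(K,E \right)} = -6$ ($m{\left(K,E \right)} = -3 - 3 = -6$)
$z{\left(N,g \right)} = -7 + N^{2} - 6 g$ ($z{\left(N,g \right)} = \left(N N - 6 g\right) - 7 = \left(N^{2} - 6 g\right) - 7 = -7 + N^{2} - 6 g$)
$\frac{85 z{\left(\left(2 + 2\right) \left(-2 - 5\right),-5 \right)} + 76}{1410} - \frac{49322}{-16056} = \frac{85 \left(-7 + \left(\left(2 + 2\right) \left(-2 - 5\right)\right)^{2} - -30\right) + 76}{1410} - \frac{49322}{-16056} = \left(85 \left(-7 + \left(4 \left(-7\right)\right)^{2} + 30\right) + 76\right) \frac{1}{1410} - - \frac{24661}{8028} = \left(85 \left(-7 + \left(-28\right)^{2} + 30\right) + 76\right) \frac{1}{1410} + \frac{24661}{8028} = \left(85 \left(-7 + 784 + 30\right) + 76\right) \frac{1}{1410} + \frac{24661}{8028} = \left(85 \cdot 807 + 76\right) \frac{1}{1410} + \frac{24661}{8028} = \left(68595 + 76\right) \frac{1}{1410} + \frac{24661}{8028} = 68671 \cdot \frac{1}{1410} + \frac{24661}{8028} = \frac{68671}{1410} + \frac{24661}{8028} = \frac{97677133}{1886580}$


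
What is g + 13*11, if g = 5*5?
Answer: 168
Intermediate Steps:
g = 25
g + 13*11 = 25 + 13*11 = 25 + 143 = 168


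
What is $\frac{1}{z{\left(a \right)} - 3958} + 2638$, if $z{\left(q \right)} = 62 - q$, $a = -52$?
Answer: $\frac{10140471}{3844} \approx 2638.0$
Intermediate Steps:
$\frac{1}{z{\left(a \right)} - 3958} + 2638 = \frac{1}{\left(62 - -52\right) - 3958} + 2638 = \frac{1}{\left(62 + 52\right) - 3958} + 2638 = \frac{1}{114 - 3958} + 2638 = \frac{1}{-3844} + 2638 = - \frac{1}{3844} + 2638 = \frac{10140471}{3844}$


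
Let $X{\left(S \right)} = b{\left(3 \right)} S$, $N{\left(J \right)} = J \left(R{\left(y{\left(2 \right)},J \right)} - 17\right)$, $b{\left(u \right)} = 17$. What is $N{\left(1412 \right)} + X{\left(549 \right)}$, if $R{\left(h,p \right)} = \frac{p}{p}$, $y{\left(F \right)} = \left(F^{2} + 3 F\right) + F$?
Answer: $-13259$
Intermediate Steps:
$y{\left(F \right)} = F^{2} + 4 F$
$R{\left(h,p \right)} = 1$
$N{\left(J \right)} = - 16 J$ ($N{\left(J \right)} = J \left(1 - 17\right) = J \left(-16\right) = - 16 J$)
$X{\left(S \right)} = 17 S$
$N{\left(1412 \right)} + X{\left(549 \right)} = \left(-16\right) 1412 + 17 \cdot 549 = -22592 + 9333 = -13259$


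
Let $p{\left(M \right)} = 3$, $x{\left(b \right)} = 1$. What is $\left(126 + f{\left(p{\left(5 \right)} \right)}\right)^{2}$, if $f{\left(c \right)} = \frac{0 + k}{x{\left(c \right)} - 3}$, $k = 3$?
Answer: $\frac{62001}{4} \approx 15500.0$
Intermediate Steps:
$f{\left(c \right)} = - \frac{3}{2}$ ($f{\left(c \right)} = \frac{0 + 3}{1 - 3} = \frac{3}{-2} = 3 \left(- \frac{1}{2}\right) = - \frac{3}{2}$)
$\left(126 + f{\left(p{\left(5 \right)} \right)}\right)^{2} = \left(126 - \frac{3}{2}\right)^{2} = \left(\frac{249}{2}\right)^{2} = \frac{62001}{4}$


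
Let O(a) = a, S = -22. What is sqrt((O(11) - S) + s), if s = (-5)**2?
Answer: sqrt(58) ≈ 7.6158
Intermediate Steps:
s = 25
sqrt((O(11) - S) + s) = sqrt((11 - 1*(-22)) + 25) = sqrt((11 + 22) + 25) = sqrt(33 + 25) = sqrt(58)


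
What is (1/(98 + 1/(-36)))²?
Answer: 1296/12439729 ≈ 0.00010418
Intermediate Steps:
(1/(98 + 1/(-36)))² = (1/(98 - 1/36))² = (1/(3527/36))² = (36/3527)² = 1296/12439729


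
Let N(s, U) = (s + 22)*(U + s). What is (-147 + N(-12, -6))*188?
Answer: -61476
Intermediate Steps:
N(s, U) = (22 + s)*(U + s)
(-147 + N(-12, -6))*188 = (-147 + ((-12)**2 + 22*(-6) + 22*(-12) - 6*(-12)))*188 = (-147 + (144 - 132 - 264 + 72))*188 = (-147 - 180)*188 = -327*188 = -61476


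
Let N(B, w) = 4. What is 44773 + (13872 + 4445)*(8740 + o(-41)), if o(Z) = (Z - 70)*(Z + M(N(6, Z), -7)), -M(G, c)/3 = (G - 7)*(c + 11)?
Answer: 170301288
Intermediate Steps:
M(G, c) = -3*(-7 + G)*(11 + c) (M(G, c) = -3*(G - 7)*(c + 11) = -3*(-7 + G)*(11 + c))
o(Z) = (-70 + Z)*(36 + Z) (o(Z) = (Z - 70)*(Z + (231 - 33*4 + 21*(-7) - 3*4*(-7))) = (-70 + Z)*(Z + (231 - 132 - 147 + 84)) = (-70 + Z)*(Z + 36) = (-70 + Z)*(36 + Z))
44773 + (13872 + 4445)*(8740 + o(-41)) = 44773 + (13872 + 4445)*(8740 + (-2520 + (-41)**2 - 34*(-41))) = 44773 + 18317*(8740 + (-2520 + 1681 + 1394)) = 44773 + 18317*(8740 + 555) = 44773 + 18317*9295 = 44773 + 170256515 = 170301288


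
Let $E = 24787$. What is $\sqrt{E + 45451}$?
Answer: $\sqrt{70238} \approx 265.02$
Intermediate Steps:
$\sqrt{E + 45451} = \sqrt{24787 + 45451} = \sqrt{70238}$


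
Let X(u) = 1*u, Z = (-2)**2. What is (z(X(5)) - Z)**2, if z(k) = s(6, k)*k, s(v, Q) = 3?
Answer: 121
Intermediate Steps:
Z = 4
X(u) = u
z(k) = 3*k
(z(X(5)) - Z)**2 = (3*5 - 1*4)**2 = (15 - 4)**2 = 11**2 = 121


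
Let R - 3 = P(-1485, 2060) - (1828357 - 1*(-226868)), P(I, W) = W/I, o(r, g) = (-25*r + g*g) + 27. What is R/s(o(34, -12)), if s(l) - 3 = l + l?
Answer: 610401346/402435 ≈ 1516.8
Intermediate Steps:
o(r, g) = 27 + g**2 - 25*r (o(r, g) = (-25*r + g**2) + 27 = (g**2 - 25*r) + 27 = 27 + g**2 - 25*r)
s(l) = 3 + 2*l (s(l) = 3 + (l + l) = 3 + 2*l)
R = -610401346/297 (R = 3 + (2060/(-1485) - (1828357 - 1*(-226868))) = 3 + (2060*(-1/1485) - (1828357 + 226868)) = 3 + (-412/297 - 1*2055225) = 3 + (-412/297 - 2055225) = 3 - 610402237/297 = -610401346/297 ≈ -2.0552e+6)
R/s(o(34, -12)) = -610401346/(297*(3 + 2*(27 + (-12)**2 - 25*34))) = -610401346/(297*(3 + 2*(27 + 144 - 850))) = -610401346/(297*(3 + 2*(-679))) = -610401346/(297*(3 - 1358)) = -610401346/297/(-1355) = -610401346/297*(-1/1355) = 610401346/402435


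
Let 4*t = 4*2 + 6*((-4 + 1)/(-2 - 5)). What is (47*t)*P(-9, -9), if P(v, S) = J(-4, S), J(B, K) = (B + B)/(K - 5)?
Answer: 3478/49 ≈ 70.980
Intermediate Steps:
J(B, K) = 2*B/(-5 + K) (J(B, K) = (2*B)/(-5 + K) = 2*B/(-5 + K))
P(v, S) = -8/(-5 + S) (P(v, S) = 2*(-4)/(-5 + S) = -8/(-5 + S))
t = 37/14 (t = (4*2 + 6*((-4 + 1)/(-2 - 5)))/4 = (8 + 6*(-3/(-7)))/4 = (8 + 6*(-3*(-⅐)))/4 = (8 + 6*(3/7))/4 = (8 + 18/7)/4 = (¼)*(74/7) = 37/14 ≈ 2.6429)
(47*t)*P(-9, -9) = (47*(37/14))*(-8/(-5 - 9)) = 1739*(-8/(-14))/14 = 1739*(-8*(-1/14))/14 = (1739/14)*(4/7) = 3478/49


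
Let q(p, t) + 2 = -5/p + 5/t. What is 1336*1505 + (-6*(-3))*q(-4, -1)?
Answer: 4021153/2 ≈ 2.0106e+6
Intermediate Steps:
q(p, t) = -2 - 5/p + 5/t (q(p, t) = -2 + (-5/p + 5/t) = -2 - 5/p + 5/t)
1336*1505 + (-6*(-3))*q(-4, -1) = 1336*1505 + (-6*(-3))*(-2 - 5/(-4) + 5/(-1)) = 2010680 + 18*(-2 - 5*(-¼) + 5*(-1)) = 2010680 + 18*(-2 + 5/4 - 5) = 2010680 + 18*(-23/4) = 2010680 - 207/2 = 4021153/2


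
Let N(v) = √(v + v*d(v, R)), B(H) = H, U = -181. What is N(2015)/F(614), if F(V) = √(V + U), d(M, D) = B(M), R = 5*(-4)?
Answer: 12*√12214930/433 ≈ 96.859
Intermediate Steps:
R = -20
d(M, D) = M
F(V) = √(-181 + V) (F(V) = √(V - 181) = √(-181 + V))
N(v) = √(v + v²) (N(v) = √(v + v*v) = √(v + v²))
N(2015)/F(614) = √(2015*(1 + 2015))/(√(-181 + 614)) = √(2015*2016)/(√433) = √4062240*(√433/433) = (12*√28210)*(√433/433) = 12*√12214930/433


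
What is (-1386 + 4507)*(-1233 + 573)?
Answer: -2059860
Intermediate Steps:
(-1386 + 4507)*(-1233 + 573) = 3121*(-660) = -2059860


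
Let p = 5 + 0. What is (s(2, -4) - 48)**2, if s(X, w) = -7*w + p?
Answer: 225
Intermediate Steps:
p = 5
s(X, w) = 5 - 7*w (s(X, w) = -7*w + 5 = 5 - 7*w)
(s(2, -4) - 48)**2 = ((5 - 7*(-4)) - 48)**2 = ((5 + 28) - 48)**2 = (33 - 48)**2 = (-15)**2 = 225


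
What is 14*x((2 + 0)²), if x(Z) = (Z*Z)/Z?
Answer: 56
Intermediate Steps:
x(Z) = Z (x(Z) = Z²/Z = Z)
14*x((2 + 0)²) = 14*(2 + 0)² = 14*2² = 14*4 = 56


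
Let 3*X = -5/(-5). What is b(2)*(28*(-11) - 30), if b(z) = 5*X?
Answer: -1690/3 ≈ -563.33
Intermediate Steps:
X = 1/3 (X = (-5/(-5))/3 = (-5*(-1/5))/3 = (1/3)*1 = 1/3 ≈ 0.33333)
b(z) = 5/3 (b(z) = 5*(1/3) = 5/3)
b(2)*(28*(-11) - 30) = 5*(28*(-11) - 30)/3 = 5*(-308 - 30)/3 = (5/3)*(-338) = -1690/3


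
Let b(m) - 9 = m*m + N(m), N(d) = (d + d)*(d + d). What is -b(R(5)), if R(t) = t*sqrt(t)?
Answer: -634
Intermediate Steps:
N(d) = 4*d**2 (N(d) = (2*d)*(2*d) = 4*d**2)
R(t) = t**(3/2)
b(m) = 9 + 5*m**2 (b(m) = 9 + (m*m + 4*m**2) = 9 + (m**2 + 4*m**2) = 9 + 5*m**2)
-b(R(5)) = -(9 + 5*(5**(3/2))**2) = -(9 + 5*(5*sqrt(5))**2) = -(9 + 5*125) = -(9 + 625) = -1*634 = -634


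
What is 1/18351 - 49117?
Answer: -901346066/18351 ≈ -49117.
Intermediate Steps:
1/18351 - 49117 = -901346066/18351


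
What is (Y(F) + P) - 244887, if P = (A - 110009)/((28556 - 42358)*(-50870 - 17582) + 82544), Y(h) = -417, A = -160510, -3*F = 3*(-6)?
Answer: -231777213573111/944857048 ≈ -2.4530e+5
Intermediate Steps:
F = 6 (F = -(-6) = -⅓*(-18) = 6)
P = -270519/944857048 (P = (-160510 - 110009)/((28556 - 42358)*(-50870 - 17582) + 82544) = -270519/(-13802*(-68452) + 82544) = -270519/(944774504 + 82544) = -270519/944857048 ≈ -0.00028631)
(Y(F) + P) - 244887 = (-417 - 270519/944857048) - 244887 = -394005659535/944857048 - 244887 = -231777213573111/944857048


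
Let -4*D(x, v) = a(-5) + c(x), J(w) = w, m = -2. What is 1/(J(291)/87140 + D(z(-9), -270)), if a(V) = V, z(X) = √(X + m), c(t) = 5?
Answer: 87140/291 ≈ 299.45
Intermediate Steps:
z(X) = √(-2 + X) (z(X) = √(X - 2) = √(-2 + X))
D(x, v) = 0 (D(x, v) = -(-5 + 5)/4 = -¼*0 = 0)
1/(J(291)/87140 + D(z(-9), -270)) = 1/(291/87140 + 0) = 1/(291/87140) = 87140/291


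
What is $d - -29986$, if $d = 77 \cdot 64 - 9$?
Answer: $34905$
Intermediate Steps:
$d = 4919$ ($d = 4928 - 9 = 4919$)
$d - -29986 = 4919 - -29986 = 4919 + 29986 = 34905$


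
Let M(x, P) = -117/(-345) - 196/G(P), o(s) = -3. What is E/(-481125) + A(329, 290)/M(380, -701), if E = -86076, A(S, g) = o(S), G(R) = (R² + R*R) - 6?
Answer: -13319599554933/1535851394750 ≈ -8.6725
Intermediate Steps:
G(R) = -6 + 2*R² (G(R) = (R² + R²) - 6 = 2*R² - 6 = -6 + 2*R²)
A(S, g) = -3
M(x, P) = 39/115 - 196/(-6 + 2*P²) (M(x, P) = -117/(-345) - 196/(-6 + 2*P²) = -117*(-1/345) - 196/(-6 + 2*P²) = 39/115 - 196/(-6 + 2*P²))
E/(-481125) + A(329, 290)/M(380, -701) = -86076/(-481125) - 3*115*(-3 + (-701)²)/(-11387 + 39*(-701)²) = -86076*(-1/481125) - 3*115*(-3 + 491401)/(-11387 + 39*491401) = 28692/160375 - 3*56510770/(-11387 + 19164639) = 28692/160375 - 3/((1/115)*(1/491398)*19153252) = 28692/160375 - 3/9576626/28255385 = 28692/160375 - 3*28255385/9576626 = 28692/160375 - 84766155/9576626 = -13319599554933/1535851394750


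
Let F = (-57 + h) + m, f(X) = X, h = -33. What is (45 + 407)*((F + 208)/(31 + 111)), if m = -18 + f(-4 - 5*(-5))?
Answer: 27346/71 ≈ 385.15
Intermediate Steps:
m = 3 (m = -18 + (-4 - 5*(-5)) = -18 + (-4 + 25) = -18 + 21 = 3)
F = -87 (F = (-57 - 33) + 3 = -90 + 3 = -87)
(45 + 407)*((F + 208)/(31 + 111)) = (45 + 407)*((-87 + 208)/(31 + 111)) = 452*(121/142) = 27346/71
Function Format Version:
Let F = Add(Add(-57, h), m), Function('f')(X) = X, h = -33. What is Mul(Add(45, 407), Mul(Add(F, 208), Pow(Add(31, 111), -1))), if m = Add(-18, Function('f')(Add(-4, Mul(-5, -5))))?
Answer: Rational(27346, 71) ≈ 385.15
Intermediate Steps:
m = 3 (m = Add(-18, Add(-4, Mul(-5, -5))) = Add(-18, Add(-4, 25)) = Add(-18, 21) = 3)
F = -87 (F = Add(Add(-57, -33), 3) = Add(-90, 3) = -87)
Mul(Add(45, 407), Mul(Add(F, 208), Pow(Add(31, 111), -1))) = Mul(Add(45, 407), Mul(Add(-87, 208), Pow(Add(31, 111), -1))) = Mul(452, Mul(121, Pow(142, -1))) = Mul(452, Mul(121, Rational(1, 142))) = Mul(452, Rational(121, 142)) = Rational(27346, 71)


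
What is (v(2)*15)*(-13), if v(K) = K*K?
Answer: -780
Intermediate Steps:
v(K) = K²
(v(2)*15)*(-13) = (2²*15)*(-13) = (4*15)*(-13) = 60*(-13) = -780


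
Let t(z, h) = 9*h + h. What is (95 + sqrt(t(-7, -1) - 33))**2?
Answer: (95 + I*sqrt(43))**2 ≈ 8982.0 + 1245.9*I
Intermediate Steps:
t(z, h) = 10*h
(95 + sqrt(t(-7, -1) - 33))**2 = (95 + sqrt(10*(-1) - 33))**2 = (95 + sqrt(-10 - 33))**2 = (95 + sqrt(-43))**2 = (95 + I*sqrt(43))**2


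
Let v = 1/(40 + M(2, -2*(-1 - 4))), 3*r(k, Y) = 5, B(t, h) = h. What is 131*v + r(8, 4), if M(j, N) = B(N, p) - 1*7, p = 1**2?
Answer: 563/102 ≈ 5.5196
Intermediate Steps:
p = 1
r(k, Y) = 5/3 (r(k, Y) = (1/3)*5 = 5/3)
M(j, N) = -6 (M(j, N) = 1 - 1*7 = 1 - 7 = -6)
v = 1/34 (v = 1/(40 - 6) = 1/34 ≈ 0.029412)
131*v + r(8, 4) = 131*(1/34) + 5/3 = 131/34 + 5/3 = 563/102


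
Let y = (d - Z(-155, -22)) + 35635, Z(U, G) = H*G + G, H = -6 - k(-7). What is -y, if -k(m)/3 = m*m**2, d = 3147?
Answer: -16034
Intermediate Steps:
k(m) = -3*m**3 (k(m) = -3*m*m**2 = -3*m**3)
H = -1035 (H = -6 - (-3)*(-7)**3 = -6 - (-3)*(-343) = -6 - 1*1029 = -6 - 1029 = -1035)
Z(U, G) = -1034*G (Z(U, G) = -1035*G + G = -1034*G)
y = 16034 (y = (3147 - (-1034)*(-22)) + 35635 = (3147 - 1*22748) + 35635 = (3147 - 22748) + 35635 = -19601 + 35635 = 16034)
-y = -1*16034 = -16034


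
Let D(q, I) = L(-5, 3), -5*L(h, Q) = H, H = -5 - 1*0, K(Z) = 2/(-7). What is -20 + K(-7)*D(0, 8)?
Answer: -142/7 ≈ -20.286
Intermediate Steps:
K(Z) = -2/7 (K(Z) = 2*(-⅐) = -2/7)
H = -5 (H = -5 + 0 = -5)
L(h, Q) = 1 (L(h, Q) = -⅕*(-5) = 1)
D(q, I) = 1
-20 + K(-7)*D(0, 8) = -20 - 2/7*1 = -20 - 2/7 = -142/7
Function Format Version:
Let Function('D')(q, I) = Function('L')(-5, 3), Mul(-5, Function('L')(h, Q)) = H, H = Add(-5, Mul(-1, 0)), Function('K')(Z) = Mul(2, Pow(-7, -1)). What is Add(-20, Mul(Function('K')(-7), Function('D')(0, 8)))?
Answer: Rational(-142, 7) ≈ -20.286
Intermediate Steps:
Function('K')(Z) = Rational(-2, 7) (Function('K')(Z) = Mul(2, Rational(-1, 7)) = Rational(-2, 7))
H = -5 (H = Add(-5, 0) = -5)
Function('L')(h, Q) = 1 (Function('L')(h, Q) = Mul(Rational(-1, 5), -5) = 1)
Function('D')(q, I) = 1
Add(-20, Mul(Function('K')(-7), Function('D')(0, 8))) = Add(-20, Mul(Rational(-2, 7), 1)) = Add(-20, Rational(-2, 7)) = Rational(-142, 7)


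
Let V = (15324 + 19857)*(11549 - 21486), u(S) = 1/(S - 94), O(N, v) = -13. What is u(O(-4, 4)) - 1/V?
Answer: -349593490/37406514879 ≈ -0.0093458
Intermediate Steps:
u(S) = 1/(-94 + S)
V = -349593597 (V = 35181*(-9937) = -349593597)
u(O(-4, 4)) - 1/V = 1/(-94 - 13) - 1/(-349593597) = 1/(-107) - 1*(-1/349593597) = -1/107 + 1/349593597 = -349593490/37406514879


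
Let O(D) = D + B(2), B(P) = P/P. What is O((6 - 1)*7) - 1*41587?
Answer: -41551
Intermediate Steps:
B(P) = 1
O(D) = 1 + D (O(D) = D + 1 = 1 + D)
O((6 - 1)*7) - 1*41587 = (1 + (6 - 1)*7) - 1*41587 = (1 + 5*7) - 41587 = (1 + 35) - 41587 = 36 - 41587 = -41551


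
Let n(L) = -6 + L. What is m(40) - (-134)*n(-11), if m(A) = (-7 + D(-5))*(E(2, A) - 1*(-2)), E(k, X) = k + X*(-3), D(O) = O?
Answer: -886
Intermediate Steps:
E(k, X) = k - 3*X
m(A) = -48 + 36*A (m(A) = (-7 - 5)*((2 - 3*A) - 1*(-2)) = -12*((2 - 3*A) + 2) = -12*(4 - 3*A) = -48 + 36*A)
m(40) - (-134)*n(-11) = (-48 + 36*40) - (-134)*(-6 - 11) = (-48 + 1440) - (-134)*(-17) = 1392 - 1*2278 = 1392 - 2278 = -886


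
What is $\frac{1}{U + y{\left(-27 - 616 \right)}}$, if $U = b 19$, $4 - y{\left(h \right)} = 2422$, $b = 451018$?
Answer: $\frac{1}{8566924} \approx 1.1673 \cdot 10^{-7}$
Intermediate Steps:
$y{\left(h \right)} = -2418$ ($y{\left(h \right)} = 4 - 2422 = -2418$)
$U = 8569342$ ($U = 451018 \cdot 19 = 8569342$)
$\frac{1}{U + y{\left(-27 - 616 \right)}} = \frac{1}{8569342 - 2418} = \frac{1}{8566924}$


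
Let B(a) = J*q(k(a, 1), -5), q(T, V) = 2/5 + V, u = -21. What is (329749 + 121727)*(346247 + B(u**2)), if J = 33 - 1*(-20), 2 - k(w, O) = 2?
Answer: 781060703616/5 ≈ 1.5621e+11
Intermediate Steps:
k(w, O) = 0 (k(w, O) = 2 - 1*2 = 2 - 2 = 0)
q(T, V) = 2/5 + V (q(T, V) = 2*(1/5) + V = 2/5 + V)
J = 53 (J = 33 + 20 = 53)
B(a) = -1219/5 (B(a) = 53*(2/5 - 5) = 53*(-23/5) = -1219/5)
(329749 + 121727)*(346247 + B(u**2)) = (329749 + 121727)*(346247 - 1219/5) = 451476*(1730016/5) = 781060703616/5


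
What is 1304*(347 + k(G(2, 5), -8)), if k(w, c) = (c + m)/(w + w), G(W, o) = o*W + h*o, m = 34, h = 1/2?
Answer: 11346104/25 ≈ 4.5384e+5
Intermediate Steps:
h = ½ ≈ 0.50000
G(W, o) = o/2 + W*o (G(W, o) = o*W + o/2 = W*o + o/2 = o/2 + W*o)
k(w, c) = (34 + c)/(2*w) (k(w, c) = (c + 34)/(w + w) = (34 + c)/((2*w)) = (34 + c)*(1/(2*w)) = (34 + c)/(2*w))
1304*(347 + k(G(2, 5), -8)) = 1304*(347 + (34 - 8)/(2*((5*(½ + 2))))) = 1304*(347 + (½)*26/(5*(5/2))) = 1304*(347 + (½)*26/(25/2)) = 1304*(347 + (½)*(2/25)*26) = 1304*(347 + 26/25) = 1304*(8701/25) = 11346104/25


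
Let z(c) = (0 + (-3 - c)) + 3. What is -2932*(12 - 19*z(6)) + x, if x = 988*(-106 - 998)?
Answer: -1460184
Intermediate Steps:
z(c) = -c (z(c) = (-3 - c) + 3 = -c)
x = -1090752 (x = 988*(-1104) = -1090752)
-2932*(12 - 19*z(6)) + x = -2932*(12 - (-19)*6) - 1090752 = -2932*(12 - 19*(-6)) - 1090752 = -2932*(12 + 114) - 1090752 = -2932*126 - 1090752 = -369432 - 1090752 = -1460184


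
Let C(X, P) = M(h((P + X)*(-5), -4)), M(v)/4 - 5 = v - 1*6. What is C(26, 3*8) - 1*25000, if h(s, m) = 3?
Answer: -24992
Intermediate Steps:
M(v) = -4 + 4*v (M(v) = 20 + 4*(v - 1*6) = 20 + 4*(v - 6) = 20 + 4*(-6 + v) = 20 + (-24 + 4*v) = -4 + 4*v)
C(X, P) = 8 (C(X, P) = -4 + 4*3 = -4 + 12 = 8)
C(26, 3*8) - 1*25000 = 8 - 1*25000 = 8 - 25000 = -24992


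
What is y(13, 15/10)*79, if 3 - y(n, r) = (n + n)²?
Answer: -53167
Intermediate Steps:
y(n, r) = 3 - 4*n² (y(n, r) = 3 - (n + n)² = 3 - (2*n)² = 3 - 4*n²)
y(13, 15/10)*79 = (3 - 4*13²)*79 = (3 - 4*169)*79 = (3 - 676)*79 = -673*79 = -53167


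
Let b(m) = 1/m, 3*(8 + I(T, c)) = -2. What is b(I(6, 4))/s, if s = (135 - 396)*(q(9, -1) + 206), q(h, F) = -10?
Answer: 1/443352 ≈ 2.2555e-6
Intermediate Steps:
I(T, c) = -26/3 (I(T, c) = -8 + (⅓)*(-2) = -8 - ⅔ = -26/3)
s = -51156 (s = (135 - 396)*(-10 + 206) = -261*196 = -51156)
b(I(6, 4))/s = 1/(-26/3*(-51156)) = -3/26*(-1/51156) = 1/443352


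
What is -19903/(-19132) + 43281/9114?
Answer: 24034477/4151644 ≈ 5.7891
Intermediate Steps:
-19903/(-19132) + 43281/9114 = -19903*(-1/19132) + 43281*(1/9114) = 19903/19132 + 2061/434 = 24034477/4151644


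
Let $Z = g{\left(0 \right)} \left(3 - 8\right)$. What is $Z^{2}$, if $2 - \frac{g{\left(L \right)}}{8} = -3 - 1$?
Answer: $57600$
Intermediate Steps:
$g{\left(L \right)} = 48$ ($g{\left(L \right)} = 16 - 8 \left(-3 - 1\right) = 16 - -32 = 16 + 32 = 48$)
$Z = -240$ ($Z = 48 \left(3 - 8\right) = 48 \left(-5\right) = -240$)
$Z^{2} = \left(-240\right)^{2} = 57600$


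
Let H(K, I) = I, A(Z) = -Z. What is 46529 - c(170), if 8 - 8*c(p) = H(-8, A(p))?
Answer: 186027/4 ≈ 46507.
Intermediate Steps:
c(p) = 1 + p/8 (c(p) = 1 - (-1)*p/8 = 1 + p/8)
46529 - c(170) = 46529 - (1 + (1/8)*170) = 46529 - (1 + 85/4) = 46529 - 1*89/4 = 46529 - 89/4 = 186027/4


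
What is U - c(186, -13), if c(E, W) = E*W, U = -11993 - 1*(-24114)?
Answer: 14539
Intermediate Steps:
U = 12121 (U = -11993 + 24114 = 12121)
U - c(186, -13) = 12121 - 186*(-13) = 12121 - 1*(-2418) = 12121 + 2418 = 14539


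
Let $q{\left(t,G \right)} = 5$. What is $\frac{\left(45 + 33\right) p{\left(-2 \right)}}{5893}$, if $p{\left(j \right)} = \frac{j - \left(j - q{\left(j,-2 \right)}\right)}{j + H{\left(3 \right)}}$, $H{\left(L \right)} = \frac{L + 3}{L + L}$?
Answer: $- \frac{390}{5893} \approx -0.06618$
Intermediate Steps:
$H{\left(L \right)} = \frac{3 + L}{2 L}$
$p{\left(j \right)} = \frac{5}{1 + j}$ ($p{\left(j \right)} = \frac{j - \left(-5 + j\right)}{j + \frac{3 + 3}{2 \cdot 3}} = \frac{5}{j + \frac{1}{2} \cdot \frac{1}{3} \cdot 6} = \frac{5}{j + 1} = \frac{5}{1 + j}$)
$\frac{\left(45 + 33\right) p{\left(-2 \right)}}{5893} = \frac{\left(45 + 33\right) \frac{5}{1 - 2}}{5893} = 78 \frac{5}{-1} \cdot \frac{1}{5893} = 78 \cdot 5 \left(-1\right) \frac{1}{5893} = 78 \left(-5\right) \frac{1}{5893} = \left(-390\right) \frac{1}{5893} = - \frac{390}{5893}$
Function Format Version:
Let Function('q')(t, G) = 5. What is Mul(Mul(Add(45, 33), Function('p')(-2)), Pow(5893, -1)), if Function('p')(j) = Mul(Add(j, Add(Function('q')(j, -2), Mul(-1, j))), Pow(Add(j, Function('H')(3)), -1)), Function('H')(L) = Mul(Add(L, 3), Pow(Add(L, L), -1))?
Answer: Rational(-390, 5893) ≈ -0.066180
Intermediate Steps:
Function('H')(L) = Mul(Rational(1, 2), Pow(L, -1), Add(3, L)) (Function('H')(L) = Mul(Add(3, L), Pow(Mul(2, L), -1)) = Mul(Add(3, L), Mul(Rational(1, 2), Pow(L, -1))) = Mul(Rational(1, 2), Pow(L, -1), Add(3, L)))
Function('p')(j) = Mul(5, Pow(Add(1, j), -1)) (Function('p')(j) = Mul(Add(j, Add(5, Mul(-1, j))), Pow(Add(j, Mul(Rational(1, 2), Pow(3, -1), Add(3, 3))), -1)) = Mul(5, Pow(Add(j, Mul(Rational(1, 2), Rational(1, 3), 6)), -1)) = Mul(5, Pow(Add(j, 1), -1)) = Mul(5, Pow(Add(1, j), -1)))
Mul(Mul(Add(45, 33), Function('p')(-2)), Pow(5893, -1)) = Mul(Mul(Add(45, 33), Mul(5, Pow(Add(1, -2), -1))), Pow(5893, -1)) = Mul(Mul(78, Mul(5, Pow(-1, -1))), Rational(1, 5893)) = Mul(Mul(78, Mul(5, -1)), Rational(1, 5893)) = Mul(Mul(78, -5), Rational(1, 5893)) = Mul(-390, Rational(1, 5893)) = Rational(-390, 5893)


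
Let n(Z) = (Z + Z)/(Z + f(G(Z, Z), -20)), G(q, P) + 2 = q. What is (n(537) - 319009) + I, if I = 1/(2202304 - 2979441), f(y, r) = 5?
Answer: -67184194627845/210604127 ≈ -3.1901e+5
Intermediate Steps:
G(q, P) = -2 + q
I = -1/777137 (I = 1/(-777137) = -1/777137 ≈ -1.2868e-6)
n(Z) = 2*Z/(5 + Z) (n(Z) = (Z + Z)/(Z + 5) = (2*Z)/(5 + Z) = 2*Z/(5 + Z))
(n(537) - 319009) + I = (2*537/(5 + 537) - 319009) - 1/777137 = (2*537/542 - 319009) - 1/777137 = (2*537*(1/542) - 319009) - 1/777137 = (537/271 - 319009) - 1/777137 = -86450902/271 - 1/777137 = -67184194627845/210604127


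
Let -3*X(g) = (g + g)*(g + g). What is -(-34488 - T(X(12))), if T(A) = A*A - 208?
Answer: 71144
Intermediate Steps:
X(g) = -4*g**2/3 (X(g) = -(g + g)*(g + g)/3 = -2*g*2*g/3 = -4*g**2/3)
T(A) = -208 + A**2 (T(A) = A**2 - 208 = -208 + A**2)
-(-34488 - T(X(12))) = -(-34488 - (-208 + (-4/3*12**2)**2)) = -(-34488 - (-208 + (-4/3*144)**2)) = -(-34488 - (-208 + (-192)**2)) = -(-34488 - (-208 + 36864)) = -(-34488 - 1*36656) = -(-34488 - 36656) = -1*(-71144) = 71144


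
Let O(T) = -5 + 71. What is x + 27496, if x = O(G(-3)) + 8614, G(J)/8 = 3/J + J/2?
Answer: 36176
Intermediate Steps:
G(J) = 4*J + 24/J (G(J) = 8*(3/J + J/2) = 8*(J/2 + 3/J) = 4*J + 24/J)
O(T) = 66
x = 8680 (x = 66 + 8614 = 8680)
x + 27496 = 8680 + 27496 = 36176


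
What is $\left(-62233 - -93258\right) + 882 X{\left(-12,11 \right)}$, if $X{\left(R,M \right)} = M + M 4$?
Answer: $79535$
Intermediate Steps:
$X{\left(R,M \right)} = 5 M$ ($X{\left(R,M \right)} = M + 4 M = 5 M$)
$\left(-62233 - -93258\right) + 882 X{\left(-12,11 \right)} = \left(-62233 - -93258\right) + 882 \cdot 5 \cdot 11 = \left(-62233 + 93258\right) + 882 \cdot 55 = 31025 + 48510 = 79535$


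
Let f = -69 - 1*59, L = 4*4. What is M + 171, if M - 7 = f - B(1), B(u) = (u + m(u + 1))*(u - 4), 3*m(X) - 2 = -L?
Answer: 39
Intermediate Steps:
L = 16
m(X) = -14/3 (m(X) = 2/3 + (-1*16)/3 = 2/3 + (1/3)*(-16) = 2/3 - 16/3 = -14/3)
f = -128 (f = -69 - 59 = -128)
B(u) = (-4 + u)*(-14/3 + u) (B(u) = (u - 14/3)*(u - 4) = (-14/3 + u)*(-4 + u) = (-4 + u)*(-14/3 + u))
M = -132 (M = 7 + (-128 - (56/3 + 1**2 - 26/3*1)) = 7 + (-128 - (56/3 + 1 - 26/3)) = 7 + (-128 - 1*11) = 7 + (-128 - 11) = 7 - 139 = -132)
M + 171 = -132 + 171 = 39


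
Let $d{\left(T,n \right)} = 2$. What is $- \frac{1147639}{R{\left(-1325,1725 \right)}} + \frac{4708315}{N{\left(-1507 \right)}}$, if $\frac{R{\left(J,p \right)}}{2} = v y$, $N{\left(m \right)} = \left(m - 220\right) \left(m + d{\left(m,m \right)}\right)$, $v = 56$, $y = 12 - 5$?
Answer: $- \frac{85119353523}{58220624} \approx -1462.0$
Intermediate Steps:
$y = 7$ ($y = 12 - 5 = 7$)
$N{\left(m \right)} = \left(-220 + m\right) \left(2 + m\right)$ ($N{\left(m \right)} = \left(m - 220\right) \left(m + 2\right) = \left(-220 + m\right) \left(2 + m\right)$)
$R{\left(J,p \right)} = 784$ ($R{\left(J,p \right)} = 2 \cdot 56 \cdot 7 = 2 \cdot 392 = 784$)
$- \frac{1147639}{R{\left(-1325,1725 \right)}} + \frac{4708315}{N{\left(-1507 \right)}} = - \frac{1147639}{784} + \frac{4708315}{-440 + \left(-1507\right)^{2} - -328526} = \left(-1147639\right) \frac{1}{784} + \frac{4708315}{-440 + 2271049 + 328526} = - \frac{1147639}{784} + \frac{4708315}{2599135} = - \frac{1147639}{784} + 4708315 \cdot \frac{1}{2599135} = - \frac{1147639}{784} + \frac{941663}{519827} = - \frac{85119353523}{58220624}$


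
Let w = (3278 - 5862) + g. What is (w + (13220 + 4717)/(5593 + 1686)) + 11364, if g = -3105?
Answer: 41326262/7279 ≈ 5677.5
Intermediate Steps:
w = -5689 (w = (3278 - 5862) - 3105 = -2584 - 3105 = -5689)
(w + (13220 + 4717)/(5593 + 1686)) + 11364 = (-5689 + (13220 + 4717)/(5593 + 1686)) + 11364 = (-5689 + 17937/7279) + 11364 = -41392294/7279 + 11364 = 41326262/7279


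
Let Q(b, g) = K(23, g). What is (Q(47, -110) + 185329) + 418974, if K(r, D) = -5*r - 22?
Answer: 604166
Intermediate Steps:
K(r, D) = -22 - 5*r
Q(b, g) = -137 (Q(b, g) = -22 - 5*23 = -22 - 115 = -137)
(Q(47, -110) + 185329) + 418974 = (-137 + 185329) + 418974 = 185192 + 418974 = 604166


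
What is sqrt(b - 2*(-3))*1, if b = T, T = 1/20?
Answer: 11*sqrt(5)/10 ≈ 2.4597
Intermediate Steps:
T = 1/20 ≈ 0.050000
b = 1/20 ≈ 0.050000
sqrt(b - 2*(-3))*1 = sqrt(1/20 - 2*(-3))*1 = sqrt(1/20 + 6)*1 = sqrt(121/20)*1 = (11*sqrt(5)/10)*1 = 11*sqrt(5)/10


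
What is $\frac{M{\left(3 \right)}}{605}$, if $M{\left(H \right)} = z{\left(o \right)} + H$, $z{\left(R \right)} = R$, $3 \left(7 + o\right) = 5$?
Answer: $- \frac{7}{1815} \approx -0.0038567$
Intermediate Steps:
$o = - \frac{16}{3}$ ($o = -7 + \frac{1}{3} \cdot 5 = -7 + \frac{5}{3} = - \frac{16}{3} \approx -5.3333$)
$M{\left(H \right)} = - \frac{16}{3} + H$
$\frac{M{\left(3 \right)}}{605} = \frac{- \frac{16}{3} + 3}{605} = \left(- \frac{7}{3}\right) \frac{1}{605} = - \frac{7}{1815}$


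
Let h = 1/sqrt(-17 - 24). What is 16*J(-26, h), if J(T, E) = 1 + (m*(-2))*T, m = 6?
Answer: 5008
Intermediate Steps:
h = -I*sqrt(41)/41 (h = 1/sqrt(-41) = 1/(I*sqrt(41)) = 1*(-I*sqrt(41)/41) = -I*sqrt(41)/41 ≈ -0.15617*I)
J(T, E) = 1 - 12*T (J(T, E) = 1 + (6*(-2))*T = 1 - 12*T)
16*J(-26, h) = 16*(1 - 12*(-26)) = 16*(1 + 312) = 16*313 = 5008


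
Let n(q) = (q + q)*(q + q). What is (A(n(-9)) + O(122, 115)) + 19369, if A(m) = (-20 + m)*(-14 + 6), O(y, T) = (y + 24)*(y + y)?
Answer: 52561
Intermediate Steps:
n(q) = 4*q² (n(q) = (2*q)*(2*q) = 4*q²)
O(y, T) = 2*y*(24 + y) (O(y, T) = (24 + y)*(2*y) = 2*y*(24 + y))
A(m) = 160 - 8*m (A(m) = (-20 + m)*(-8) = 160 - 8*m)
(A(n(-9)) + O(122, 115)) + 19369 = ((160 - 32*(-9)²) + 2*122*(24 + 122)) + 19369 = ((160 - 32*81) + 2*122*146) + 19369 = ((160 - 8*324) + 35624) + 19369 = ((160 - 2592) + 35624) + 19369 = (-2432 + 35624) + 19369 = 33192 + 19369 = 52561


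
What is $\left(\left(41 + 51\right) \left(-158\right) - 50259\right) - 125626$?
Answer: $-190421$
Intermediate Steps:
$\left(\left(41 + 51\right) \left(-158\right) - 50259\right) - 125626 = \left(92 \left(-158\right) - 50259\right) - 125626 = \left(-14536 - 50259\right) - 125626 = -64795 - 125626 = -190421$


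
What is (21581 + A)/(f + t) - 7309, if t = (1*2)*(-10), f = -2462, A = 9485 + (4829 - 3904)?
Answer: -18172929/2482 ≈ -7321.9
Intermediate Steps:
A = 10410 (A = 9485 + 925 = 10410)
t = -20 (t = 2*(-10) = -20)
(21581 + A)/(f + t) - 7309 = (21581 + 10410)/(-2462 - 20) - 7309 = 31991/(-2482) - 7309 = 31991*(-1/2482) - 7309 = -31991/2482 - 7309 = -18172929/2482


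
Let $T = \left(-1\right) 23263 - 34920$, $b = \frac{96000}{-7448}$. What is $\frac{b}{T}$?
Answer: $\frac{12000}{54168373} \approx 0.00022153$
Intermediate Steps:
$b = - \frac{12000}{931}$ ($b = 96000 \left(- \frac{1}{7448}\right) = - \frac{12000}{931} \approx -12.889$)
$T = -58183$ ($T = -23263 - 34920 = -58183$)
$\frac{b}{T} = - \frac{12000}{931 \left(-58183\right)} = \left(- \frac{12000}{931}\right) \left(- \frac{1}{58183}\right) = \frac{12000}{54168373}$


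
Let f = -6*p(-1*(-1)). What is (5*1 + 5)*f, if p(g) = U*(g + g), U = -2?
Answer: 240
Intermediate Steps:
p(g) = -4*g (p(g) = -2*(g + g) = -4*g)
f = 24 (f = -(-24)*(-1*(-1)) = -(-24) = -6*(-4) = 24)
(5*1 + 5)*f = (5*1 + 5)*24 = (5 + 5)*24 = 10*24 = 240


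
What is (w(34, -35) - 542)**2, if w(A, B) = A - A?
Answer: 293764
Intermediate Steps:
w(A, B) = 0
(w(34, -35) - 542)**2 = (0 - 542)**2 = (-542)**2 = 293764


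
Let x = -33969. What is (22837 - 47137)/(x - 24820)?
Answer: 24300/58789 ≈ 0.41334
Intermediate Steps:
(22837 - 47137)/(x - 24820) = (22837 - 47137)/(-33969 - 24820) = -24300/(-58789) = -24300*(-1/58789) = 24300/58789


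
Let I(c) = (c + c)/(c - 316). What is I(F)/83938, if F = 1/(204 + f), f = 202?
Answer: -1/5384412855 ≈ -1.8572e-10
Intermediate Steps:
F = 1/406 (F = 1/(204 + 202) = 1/406 ≈ 0.0024631)
I(c) = 2*c/(-316 + c) (I(c) = (2*c)/(-316 + c) = 2*c/(-316 + c))
I(F)/83938 = (2*(1/406)/(-316 + 1/406))/83938 = (2*(1/406)/(-128295/406))*(1/83938) = (2*(1/406)*(-406/128295))*(1/83938) = -2/128295*1/83938 = -1/5384412855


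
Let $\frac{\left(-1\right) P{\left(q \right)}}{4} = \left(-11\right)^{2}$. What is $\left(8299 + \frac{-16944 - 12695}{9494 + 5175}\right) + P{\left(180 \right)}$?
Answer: $\frac{114608596}{14669} \approx 7813.0$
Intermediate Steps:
$P{\left(q \right)} = -484$ ($P{\left(q \right)} = - 4 \left(-11\right)^{2} = \left(-4\right) 121 = -484$)
$\left(8299 + \frac{-16944 - 12695}{9494 + 5175}\right) + P{\left(180 \right)} = \left(8299 + \frac{-16944 - 12695}{9494 + 5175}\right) - 484 = \left(8299 - \frac{29639}{14669}\right) - 484 = \frac{121708392}{14669} - 484 = \frac{114608596}{14669}$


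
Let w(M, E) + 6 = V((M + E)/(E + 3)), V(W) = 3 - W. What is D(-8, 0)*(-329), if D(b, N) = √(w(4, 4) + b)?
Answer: -47*I*√595 ≈ -1146.5*I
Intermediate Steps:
w(M, E) = -3 - (E + M)/(3 + E) (w(M, E) = -6 + (3 - (M + E)/(E + 3)) = -6 + (3 - (E + M)/(3 + E)) = -3 - (E + M)/(3 + E))
D(b, N) = √(-29/7 + b) (D(b, N) = √((-9 - 1*4 - 4*4)/(3 + 4) + b) = √((-9 - 4 - 16)/7 + b) = √((⅐)*(-29) + b) = √(-29/7 + b))
D(-8, 0)*(-329) = (√(-203 + 49*(-8))/7)*(-329) = (√(-203 - 392)/7)*(-329) = (√(-595)/7)*(-329) = ((I*√595)/7)*(-329) = (I*√595/7)*(-329) = -47*I*√595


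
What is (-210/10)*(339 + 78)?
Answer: -8757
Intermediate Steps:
(-210/10)*(339 + 78) = -210*1/10*417 = -21*417 = -8757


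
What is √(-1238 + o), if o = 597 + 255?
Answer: I*√386 ≈ 19.647*I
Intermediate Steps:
o = 852
√(-1238 + o) = √(-1238 + 852) = √(-386) = I*√386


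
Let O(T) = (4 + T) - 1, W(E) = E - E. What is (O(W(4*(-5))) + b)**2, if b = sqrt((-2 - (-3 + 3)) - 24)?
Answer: (3 + I*sqrt(26))**2 ≈ -17.0 + 30.594*I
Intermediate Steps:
W(E) = 0
b = I*sqrt(26) (b = sqrt((-2 - 1*0) - 24) = sqrt((-2 + 0) - 24) = sqrt(-2 - 24) = sqrt(-26) = I*sqrt(26) ≈ 5.099*I)
O(T) = 3 + T
(O(W(4*(-5))) + b)**2 = ((3 + 0) + I*sqrt(26))**2 = (3 + I*sqrt(26))**2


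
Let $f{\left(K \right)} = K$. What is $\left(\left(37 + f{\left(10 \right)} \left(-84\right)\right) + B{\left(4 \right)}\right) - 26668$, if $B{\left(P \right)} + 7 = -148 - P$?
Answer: $-27630$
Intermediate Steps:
$B{\left(P \right)} = -155 - P$ ($B{\left(P \right)} = -7 - \left(148 + P\right) = -155 - P$)
$\left(\left(37 + f{\left(10 \right)} \left(-84\right)\right) + B{\left(4 \right)}\right) - 26668 = \left(\left(37 + 10 \left(-84\right)\right) - 159\right) - 26668 = \left(\left(37 - 840\right) - 159\right) - 26668 = \left(-803 - 159\right) - 26668 = -962 - 26668 = -27630$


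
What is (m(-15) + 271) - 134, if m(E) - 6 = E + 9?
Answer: 137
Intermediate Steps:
m(E) = 15 + E (m(E) = 6 + (E + 9) = 6 + (9 + E) = 15 + E)
(m(-15) + 271) - 134 = ((15 - 15) + 271) - 134 = (0 + 271) - 134 = 271 - 134 = 137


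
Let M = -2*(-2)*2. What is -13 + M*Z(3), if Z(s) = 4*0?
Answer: -13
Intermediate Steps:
Z(s) = 0
M = 8 (M = 4*2 = 8)
-13 + M*Z(3) = -13 + 8*0 = -13 + 0 = -13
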